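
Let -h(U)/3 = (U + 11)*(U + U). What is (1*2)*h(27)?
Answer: -12312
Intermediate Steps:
h(U) = -6*U*(11 + U) (h(U) = -3*(U + 11)*(U + U) = -3*(11 + U)*2*U = -6*U*(11 + U))
(1*2)*h(27) = (1*2)*(-6*27*(11 + 27)) = 2*(-6*27*38) = 2*(-6156) = -12312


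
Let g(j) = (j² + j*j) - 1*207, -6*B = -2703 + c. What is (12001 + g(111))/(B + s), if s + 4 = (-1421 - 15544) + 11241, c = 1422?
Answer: -72872/11029 ≈ -6.6073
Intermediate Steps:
B = 427/2 (B = -(-2703 + 1422)/6 = -⅙*(-1281) = 427/2 ≈ 213.50)
g(j) = -207 + 2*j² (g(j) = (j² + j²) - 207 = 2*j² - 207 = -207 + 2*j²)
s = -5728 (s = -4 + ((-1421 - 15544) + 11241) = -4 + (-16965 + 11241) = -4 - 5724 = -5728)
(12001 + g(111))/(B + s) = (12001 + (-207 + 2*111²))/(427/2 - 5728) = (12001 + (-207 + 2*12321))/(-11029/2) = (12001 + (-207 + 24642))*(-2/11029) = (12001 + 24435)*(-2/11029) = 36436*(-2/11029) = -72872/11029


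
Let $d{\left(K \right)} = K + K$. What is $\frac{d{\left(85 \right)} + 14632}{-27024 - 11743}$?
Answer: $- \frac{14802}{38767} \approx -0.38182$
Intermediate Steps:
$d{\left(K \right)} = 2 K$
$\frac{d{\left(85 \right)} + 14632}{-27024 - 11743} = \frac{2 \cdot 85 + 14632}{-27024 - 11743} = \frac{170 + 14632}{-38767} = 14802 \left(- \frac{1}{38767}\right) = - \frac{14802}{38767}$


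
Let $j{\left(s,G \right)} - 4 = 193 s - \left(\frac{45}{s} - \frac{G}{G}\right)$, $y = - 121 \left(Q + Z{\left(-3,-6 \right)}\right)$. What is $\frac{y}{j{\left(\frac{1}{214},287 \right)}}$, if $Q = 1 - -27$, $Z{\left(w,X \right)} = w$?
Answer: $\frac{647350}{2059557} \approx 0.31432$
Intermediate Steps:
$Q = 28$ ($Q = 1 + 27 = 28$)
$y = -3025$ ($y = - 121 \left(28 - 3\right) = \left(-121\right) 25 = -3025$)
$j{\left(s,G \right)} = 5 - \frac{45}{s} + 193 s$ ($j{\left(s,G \right)} = 4 - \left(- 193 s + \frac{45}{s} - \frac{G}{G}\right) = 4 + \left(193 s + \left(- \frac{45}{s} + 1\right)\right) = 4 + \left(193 s + \left(1 - \frac{45}{s}\right)\right) = 4 + \left(1 - \frac{45}{s} + 193 s\right) = 5 - \frac{45}{s} + 193 s$)
$\frac{y}{j{\left(\frac{1}{214},287 \right)}} = - \frac{3025}{5 - \frac{45}{\frac{1}{214}} + \frac{193}{214}} = - \frac{3025}{5 - 45 \frac{1}{\frac{1}{214}} + 193 \cdot \frac{1}{214}} = - \frac{3025}{5 - 9630 + \frac{193}{214}} = - \frac{3025}{- \frac{2059557}{214}} = \left(-3025\right) \left(- \frac{214}{2059557}\right) = \frac{647350}{2059557}$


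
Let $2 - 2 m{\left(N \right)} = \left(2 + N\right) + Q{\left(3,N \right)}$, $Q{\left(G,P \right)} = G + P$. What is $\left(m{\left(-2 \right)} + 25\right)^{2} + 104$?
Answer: $\frac{3017}{4} \approx 754.25$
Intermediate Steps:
$m{\left(N \right)} = - \frac{3}{2} - N$ ($m{\left(N \right)} = 1 - \frac{\left(2 + N\right) + \left(3 + N\right)}{2} = 1 - \frac{5 + 2 N}{2} = 1 - \left(\frac{5}{2} + N\right) = - \frac{3}{2} - N$)
$\left(m{\left(-2 \right)} + 25\right)^{2} + 104 = \left(\left(- \frac{3}{2} - -2\right) + 25\right)^{2} + 104 = \left(\left(- \frac{3}{2} + 2\right) + 25\right)^{2} + 104 = \left(\frac{1}{2} + 25\right)^{2} + 104 = \left(\frac{51}{2}\right)^{2} + 104 = \frac{2601}{4} + 104 = \frac{3017}{4}$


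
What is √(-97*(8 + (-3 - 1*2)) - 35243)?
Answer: I*√35534 ≈ 188.5*I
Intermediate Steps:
√(-97*(8 + (-3 - 1*2)) - 35243) = √(-97*(8 + (-3 - 2)) - 35243) = √(-97*(8 - 5) - 35243) = √(-97*3 - 35243) = √(-291 - 35243) = √(-35534) = I*√35534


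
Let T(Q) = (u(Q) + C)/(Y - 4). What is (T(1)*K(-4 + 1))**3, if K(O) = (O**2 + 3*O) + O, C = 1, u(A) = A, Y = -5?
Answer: 8/27 ≈ 0.29630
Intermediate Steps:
T(Q) = -1/9 - Q/9 (T(Q) = (Q + 1)/(-5 - 4) = (1 + Q)/(-9) = (1 + Q)*(-1/9) = -1/9 - Q/9)
K(O) = O**2 + 4*O
(T(1)*K(-4 + 1))**3 = ((-1/9 - 1/9*1)*((-4 + 1)*(4 + (-4 + 1))))**3 = ((-1/9 - 1/9)*(-3*(4 - 3)))**3 = (-(-2)/3)**3 = (-2/9*(-3))**3 = (2/3)**3 = 8/27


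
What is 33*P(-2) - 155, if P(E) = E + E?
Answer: -287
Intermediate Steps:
P(E) = 2*E
33*P(-2) - 155 = 33*(2*(-2)) - 155 = 33*(-4) - 155 = -132 - 155 = -287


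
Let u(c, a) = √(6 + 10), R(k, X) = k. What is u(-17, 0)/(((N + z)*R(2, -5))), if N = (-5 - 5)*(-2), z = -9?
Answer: 2/11 ≈ 0.18182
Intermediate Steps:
N = 20 (N = -10*(-2) = 20)
u(c, a) = 4 (u(c, a) = √16 = 4)
u(-17, 0)/(((N + z)*R(2, -5))) = 4/(((20 - 9)*2)) = 4/((11*2)) = 4/22 = 4*(1/22) = 2/11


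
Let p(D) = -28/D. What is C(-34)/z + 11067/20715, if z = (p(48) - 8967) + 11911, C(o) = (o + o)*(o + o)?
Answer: 513443809/243891505 ≈ 2.1052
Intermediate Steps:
C(o) = 4*o² (C(o) = (2*o)*(2*o) = 4*o²)
z = 35321/12 (z = (-28/48 - 8967) + 11911 = (-28*1/48 - 8967) + 11911 = (-7/12 - 8967) + 11911 = -107611/12 + 11911 = 35321/12 ≈ 2943.4)
C(-34)/z + 11067/20715 = (4*(-34)²)/(35321/12) + 11067/20715 = (4*1156)*(12/35321) + 11067*(1/20715) = 4624*(12/35321) + 3689/6905 = 55488/35321 + 3689/6905 = 513443809/243891505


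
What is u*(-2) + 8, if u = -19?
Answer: 46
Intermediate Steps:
u*(-2) + 8 = -19*(-2) + 8 = 38 + 8 = 46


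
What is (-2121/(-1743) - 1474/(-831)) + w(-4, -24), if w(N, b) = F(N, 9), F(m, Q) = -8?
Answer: -345511/68973 ≈ -5.0094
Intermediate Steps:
w(N, b) = -8
(-2121/(-1743) - 1474/(-831)) + w(-4, -24) = (-2121/(-1743) - 1474/(-831)) - 8 = (-2121*(-1/1743) - 1474*(-1/831)) - 8 = (101/83 + 1474/831) - 8 = 206273/68973 - 8 = -345511/68973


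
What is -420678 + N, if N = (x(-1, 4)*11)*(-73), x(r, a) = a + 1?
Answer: -424693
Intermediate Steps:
x(r, a) = 1 + a
N = -4015 (N = ((1 + 4)*11)*(-73) = (5*11)*(-73) = 55*(-73) = -4015)
-420678 + N = -420678 - 4015 = -424693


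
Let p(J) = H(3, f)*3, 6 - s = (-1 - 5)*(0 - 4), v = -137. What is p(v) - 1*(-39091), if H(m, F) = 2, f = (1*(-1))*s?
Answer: 39097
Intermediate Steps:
s = -18 (s = 6 - (-1 - 5)*(0 - 4) = 6 - (-6)*(-4) = 6 - 1*24 = 6 - 24 = -18)
f = 18 (f = (1*(-1))*(-18) = -1*(-18) = 18)
p(J) = 6 (p(J) = 2*3 = 6)
p(v) - 1*(-39091) = 6 - 1*(-39091) = 6 + 39091 = 39097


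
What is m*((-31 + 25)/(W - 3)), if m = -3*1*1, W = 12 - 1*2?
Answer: 18/7 ≈ 2.5714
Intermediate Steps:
W = 10 (W = 12 - 2 = 10)
m = -3 (m = -3*1 = -3)
m*((-31 + 25)/(W - 3)) = -3*(-31 + 25)/(10 - 3) = -(-18)/7 = -3*(-6/7) = 18/7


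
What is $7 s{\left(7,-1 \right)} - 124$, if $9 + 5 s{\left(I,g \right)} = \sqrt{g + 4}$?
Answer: $- \frac{683}{5} + \frac{7 \sqrt{3}}{5} \approx -134.18$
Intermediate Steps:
$s{\left(I,g \right)} = - \frac{9}{5} + \frac{\sqrt{4 + g}}{5}$ ($s{\left(I,g \right)} = - \frac{9}{5} + \frac{\sqrt{g + 4}}{5} = - \frac{9}{5} + \frac{\sqrt{4 + g}}{5}$)
$7 s{\left(7,-1 \right)} - 124 = 7 \left(- \frac{9}{5} + \frac{\sqrt{4 - 1}}{5}\right) - 124 = 7 \left(- \frac{9}{5} + \frac{\sqrt{3}}{5}\right) - 124 = \left(- \frac{63}{5} + \frac{7 \sqrt{3}}{5}\right) - 124 = - \frac{683}{5} + \frac{7 \sqrt{3}}{5}$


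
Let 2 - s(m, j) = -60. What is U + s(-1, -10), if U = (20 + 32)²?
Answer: 2766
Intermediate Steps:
s(m, j) = 62 (s(m, j) = 2 - 1*(-60) = 2 + 60 = 62)
U = 2704 (U = 52² = 2704)
U + s(-1, -10) = 2704 + 62 = 2766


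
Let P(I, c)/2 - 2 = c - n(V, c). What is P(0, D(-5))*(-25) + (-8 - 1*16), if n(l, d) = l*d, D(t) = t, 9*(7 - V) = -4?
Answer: -15616/9 ≈ -1735.1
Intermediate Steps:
V = 67/9 (V = 7 - ⅑*(-4) = 7 + 4/9 = 67/9 ≈ 7.4444)
n(l, d) = d*l
P(I, c) = 4 - 116*c/9 (P(I, c) = 4 + 2*(c - c*67/9) = 4 + 2*(c - 67*c/9) = 4 + 2*(-58*c/9) = 4 - 116*c/9)
P(0, D(-5))*(-25) + (-8 - 1*16) = (4 - 116/9*(-5))*(-25) + (-8 - 1*16) = (4 + 580/9)*(-25) + (-8 - 16) = (616/9)*(-25) - 24 = -15400/9 - 24 = -15616/9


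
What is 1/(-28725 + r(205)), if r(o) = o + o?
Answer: -1/28315 ≈ -3.5317e-5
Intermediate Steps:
r(o) = 2*o
1/(-28725 + r(205)) = 1/(-28725 + 2*205) = 1/(-28725 + 410) = 1/(-28315) = -1/28315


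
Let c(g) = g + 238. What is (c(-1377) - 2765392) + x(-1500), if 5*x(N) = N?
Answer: -2766831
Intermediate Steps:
c(g) = 238 + g
x(N) = N/5
(c(-1377) - 2765392) + x(-1500) = ((238 - 1377) - 2765392) + (⅕)*(-1500) = (-1139 - 2765392) - 300 = -2766531 - 300 = -2766831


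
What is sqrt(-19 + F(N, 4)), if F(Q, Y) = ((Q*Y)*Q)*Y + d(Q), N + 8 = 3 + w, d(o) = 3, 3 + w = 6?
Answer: 4*sqrt(3) ≈ 6.9282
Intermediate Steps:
w = 3 (w = -3 + 6 = 3)
N = -2 (N = -8 + (3 + 3) = -8 + 6 = -2)
F(Q, Y) = 3 + Q**2*Y**2 (F(Q, Y) = ((Q*Y)*Q)*Y + 3 = (Y*Q**2)*Y + 3 = Q**2*Y**2 + 3 = 3 + Q**2*Y**2)
sqrt(-19 + F(N, 4)) = sqrt(-19 + (3 + (-2)**2*4**2)) = sqrt(-19 + (3 + 4*16)) = sqrt(-19 + (3 + 64)) = sqrt(-19 + 67) = sqrt(48) = 4*sqrt(3)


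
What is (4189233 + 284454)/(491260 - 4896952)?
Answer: -1491229/1468564 ≈ -1.0154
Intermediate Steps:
(4189233 + 284454)/(491260 - 4896952) = 4473687/(-4405692) = 4473687*(-1/4405692) = -1491229/1468564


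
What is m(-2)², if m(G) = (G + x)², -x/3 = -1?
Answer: 1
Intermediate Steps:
x = 3 (x = -3*(-1) = 3)
m(G) = (3 + G)² (m(G) = (G + 3)² = (3 + G)²)
m(-2)² = ((3 - 2)²)² = (1²)² = 1² = 1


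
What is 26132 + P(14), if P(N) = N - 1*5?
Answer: 26141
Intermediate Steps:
P(N) = -5 + N (P(N) = N - 5 = -5 + N)
26132 + P(14) = 26132 + (-5 + 14) = 26132 + 9 = 26141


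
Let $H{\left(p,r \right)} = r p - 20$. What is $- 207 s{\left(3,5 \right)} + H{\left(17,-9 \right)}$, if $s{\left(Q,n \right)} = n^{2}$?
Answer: $-5348$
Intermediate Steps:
$H{\left(p,r \right)} = -20 + p r$ ($H{\left(p,r \right)} = p r - 20 = -20 + p r$)
$- 207 s{\left(3,5 \right)} + H{\left(17,-9 \right)} = - 207 \cdot 5^{2} + \left(-20 + 17 \left(-9\right)\right) = \left(-207\right) 25 - 173 = -5175 - 173 = -5348$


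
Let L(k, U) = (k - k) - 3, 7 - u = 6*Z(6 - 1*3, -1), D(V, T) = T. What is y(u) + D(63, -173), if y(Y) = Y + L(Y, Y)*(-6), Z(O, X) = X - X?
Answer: -148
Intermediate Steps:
Z(O, X) = 0
u = 7 (u = 7 - 6*0 = 7 - 1*0 = 7 + 0 = 7)
L(k, U) = -3 (L(k, U) = 0 - 3 = -3)
y(Y) = 18 + Y (y(Y) = Y - 3*(-6) = Y + 18 = 18 + Y)
y(u) + D(63, -173) = (18 + 7) - 173 = 25 - 173 = -148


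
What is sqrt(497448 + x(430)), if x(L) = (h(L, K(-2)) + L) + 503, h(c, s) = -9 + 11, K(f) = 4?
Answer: sqrt(498383) ≈ 705.96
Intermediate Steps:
h(c, s) = 2
x(L) = 505 + L (x(L) = (2 + L) + 503 = 505 + L)
sqrt(497448 + x(430)) = sqrt(497448 + (505 + 430)) = sqrt(497448 + 935) = sqrt(498383)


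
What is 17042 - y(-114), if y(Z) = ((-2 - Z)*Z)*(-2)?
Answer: -8494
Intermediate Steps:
y(Z) = -2*Z*(-2 - Z) (y(Z) = (Z*(-2 - Z))*(-2) = -2*Z*(-2 - Z))
17042 - y(-114) = 17042 - 2*(-114)*(2 - 114) = 17042 - 2*(-114)*(-112) = 17042 - 1*25536 = 17042 - 25536 = -8494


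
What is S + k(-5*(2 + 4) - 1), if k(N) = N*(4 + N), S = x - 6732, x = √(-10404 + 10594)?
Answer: -5895 + √190 ≈ -5881.2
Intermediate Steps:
x = √190 ≈ 13.784
S = -6732 + √190 (S = √190 - 6732 = -6732 + √190 ≈ -6718.2)
S + k(-5*(2 + 4) - 1) = (-6732 + √190) + (-5*(2 + 4) - 1)*(4 + (-5*(2 + 4) - 1)) = (-6732 + √190) + (-5*6 - 1)*(4 + (-5*6 - 1)) = (-6732 + √190) + (-30 - 1)*(4 + (-30 - 1)) = (-6732 + √190) - 31*(4 - 31) = (-6732 + √190) - 31*(-27) = (-6732 + √190) + 837 = -5895 + √190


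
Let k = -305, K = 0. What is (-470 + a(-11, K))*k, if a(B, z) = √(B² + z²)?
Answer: 139995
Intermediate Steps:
(-470 + a(-11, K))*k = (-470 + √((-11)² + 0²))*(-305) = (-470 + √(121 + 0))*(-305) = (-470 + √121)*(-305) = (-470 + 11)*(-305) = -459*(-305) = 139995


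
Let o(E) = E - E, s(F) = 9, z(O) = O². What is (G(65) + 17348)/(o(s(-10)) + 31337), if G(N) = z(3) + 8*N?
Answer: 17877/31337 ≈ 0.57048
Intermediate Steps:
o(E) = 0
G(N) = 9 + 8*N (G(N) = 3² + 8*N = 9 + 8*N)
(G(65) + 17348)/(o(s(-10)) + 31337) = ((9 + 8*65) + 17348)/(0 + 31337) = ((9 + 520) + 17348)/31337 = (529 + 17348)*(1/31337) = 17877*(1/31337) = 17877/31337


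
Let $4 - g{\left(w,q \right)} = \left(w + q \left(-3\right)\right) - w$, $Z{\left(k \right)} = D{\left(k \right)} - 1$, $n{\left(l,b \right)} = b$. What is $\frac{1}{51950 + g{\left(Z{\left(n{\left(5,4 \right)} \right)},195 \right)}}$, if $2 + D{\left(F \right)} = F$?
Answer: $\frac{1}{52539} \approx 1.9033 \cdot 10^{-5}$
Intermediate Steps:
$D{\left(F \right)} = -2 + F$
$Z{\left(k \right)} = -3 + k$ ($Z{\left(k \right)} = \left(-2 + k\right) - 1 = -3 + k$)
$g{\left(w,q \right)} = 4 + 3 q$ ($g{\left(w,q \right)} = 4 - \left(\left(w + q \left(-3\right)\right) - w\right) = 4 - \left(\left(w - 3 q\right) - w\right) = 4 - - 3 q = 4 + 3 q$)
$\frac{1}{51950 + g{\left(Z{\left(n{\left(5,4 \right)} \right)},195 \right)}} = \frac{1}{51950 + \left(4 + 3 \cdot 195\right)} = \frac{1}{51950 + \left(4 + 585\right)} = \frac{1}{51950 + 589} = \frac{1}{52539}$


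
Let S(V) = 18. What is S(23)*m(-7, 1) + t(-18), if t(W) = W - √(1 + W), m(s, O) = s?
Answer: -144 - I*√17 ≈ -144.0 - 4.1231*I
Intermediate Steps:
S(23)*m(-7, 1) + t(-18) = 18*(-7) + (-18 - √(1 - 18)) = -126 + (-18 - √(-17)) = -126 + (-18 - I*√17) = -144 - I*√17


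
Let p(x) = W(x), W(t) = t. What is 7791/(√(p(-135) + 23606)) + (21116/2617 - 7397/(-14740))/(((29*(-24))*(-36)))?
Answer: 330607789/966524676480 + 1113*√479/479 ≈ 50.855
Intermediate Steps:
p(x) = x
7791/(√(p(-135) + 23606)) + (21116/2617 - 7397/(-14740))/(((29*(-24))*(-36))) = 7791/(√(-135 + 23606)) + (21116/2617 - 7397/(-14740))/(((29*(-24))*(-36))) = 7791/(√23471) + (21116*(1/2617) - 7397*(-1/14740))/((-696*(-36))) = 7791/((7*√479)) + (21116/2617 + 7397/14740)/25056 = 7791*(√479/3353) + (330607789/38574580)*(1/25056) = 1113*√479/479 + 330607789/966524676480 = 330607789/966524676480 + 1113*√479/479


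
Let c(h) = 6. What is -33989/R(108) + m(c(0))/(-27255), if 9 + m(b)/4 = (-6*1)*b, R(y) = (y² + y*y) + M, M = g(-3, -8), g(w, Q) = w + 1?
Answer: -61478101/42383342 ≈ -1.4505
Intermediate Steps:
g(w, Q) = 1 + w
M = -2 (M = 1 - 3 = -2)
R(y) = -2 + 2*y² (R(y) = (y² + y*y) - 2 = (y² + y²) - 2 = 2*y² - 2 = -2 + 2*y²)
m(b) = -36 - 24*b (m(b) = -36 + 4*((-6*1)*b) = -36 + 4*(-6*b) = -36 - 24*b)
-33989/R(108) + m(c(0))/(-27255) = -33989/(-2 + 2*108²) + (-36 - 24*6)/(-27255) = -33989/(-2 + 2*11664) + (-36 - 144)*(-1/27255) = -33989/(-2 + 23328) - 180*(-1/27255) = -33989/23326 + 12/1817 = -61478101/42383342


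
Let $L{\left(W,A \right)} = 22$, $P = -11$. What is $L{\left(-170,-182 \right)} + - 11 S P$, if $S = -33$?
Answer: $-3971$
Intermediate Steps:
$L{\left(-170,-182 \right)} + - 11 S P = 22 + \left(-11\right) \left(-33\right) \left(-11\right) = 22 + 363 \left(-11\right) = 22 - 3993 = -3971$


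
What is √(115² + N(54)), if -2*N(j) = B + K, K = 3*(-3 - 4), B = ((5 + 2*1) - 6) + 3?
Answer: √52934/2 ≈ 115.04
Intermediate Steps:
B = 4 (B = ((5 + 2) - 6) + 3 = (7 - 6) + 3 = 1 + 3 = 4)
K = -21 (K = 3*(-7) = -21)
N(j) = 17/2 (N(j) = -(4 - 21)/2 = -½*(-17) = 17/2)
√(115² + N(54)) = √(115² + 17/2) = √(13225 + 17/2) = √(26467/2) = √52934/2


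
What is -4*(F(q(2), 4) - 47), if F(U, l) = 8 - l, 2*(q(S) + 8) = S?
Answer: 172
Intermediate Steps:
q(S) = -8 + S/2
-4*(F(q(2), 4) - 47) = -4*((8 - 1*4) - 47) = -4*((8 - 4) - 47) = -4*(4 - 47) = -4*(-43) = 172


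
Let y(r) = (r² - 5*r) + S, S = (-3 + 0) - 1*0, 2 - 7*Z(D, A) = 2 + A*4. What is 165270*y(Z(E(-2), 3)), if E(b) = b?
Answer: 9845370/7 ≈ 1.4065e+6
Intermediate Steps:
Z(D, A) = -4*A/7 (Z(D, A) = 2/7 - (2 + A*4)/7 = 2/7 - (2 + 4*A)/7 = 2/7 + (-2/7 - 4*A/7) = -4*A/7)
S = -3 (S = -3 + 0 = -3)
y(r) = -3 + r² - 5*r (y(r) = (r² - 5*r) - 3 = -3 + r² - 5*r)
165270*y(Z(E(-2), 3)) = 165270*(-3 + (-4/7*3)² - (-20)*3/7) = 165270*(-3 + (-12/7)² - 5*(-12/7)) = 165270*(-3 + 144/49 + 60/7) = 165270*(417/49) = 9845370/7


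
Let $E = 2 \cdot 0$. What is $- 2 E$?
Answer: $0$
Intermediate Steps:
$E = 0$
$- 2 E = \left(-2\right) 0 = 0$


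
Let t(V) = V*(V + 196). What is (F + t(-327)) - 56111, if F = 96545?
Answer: 83271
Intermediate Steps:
t(V) = V*(196 + V)
(F + t(-327)) - 56111 = (96545 - 327*(196 - 327)) - 56111 = (96545 - 327*(-131)) - 56111 = (96545 + 42837) - 56111 = 139382 - 56111 = 83271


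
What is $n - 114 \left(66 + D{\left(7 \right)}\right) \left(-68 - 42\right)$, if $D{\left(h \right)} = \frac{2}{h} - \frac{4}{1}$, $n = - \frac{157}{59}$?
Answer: $\frac{322577861}{413} \approx 7.8106 \cdot 10^{5}$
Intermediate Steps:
$n = - \frac{157}{59}$ ($n = \left(-157\right) \frac{1}{59} = - \frac{157}{59} \approx -2.661$)
$D{\left(h \right)} = -4 + \frac{2}{h}$ ($D{\left(h \right)} = \frac{2}{h} - 4 = -4 + \frac{2}{h}$)
$n - 114 \left(66 + D{\left(7 \right)}\right) \left(-68 - 42\right) = - \frac{157}{59} - 114 \left(66 - \left(4 - \frac{2}{7}\right)\right) \left(-68 - 42\right) = - \frac{157}{59} - 114 \left(66 + \left(-4 + 2 \cdot \frac{1}{7}\right)\right) \left(-110\right) = - \frac{157}{59} - 114 \left(66 + \left(-4 + \frac{2}{7}\right)\right) \left(-110\right) = - \frac{157}{59} - 114 \left(66 - \frac{26}{7}\right) \left(-110\right) = - \frac{157}{59} - 114 \cdot \frac{436}{7} \left(-110\right) = - \frac{157}{59} - - \frac{5467440}{7} = - \frac{157}{59} + \frac{5467440}{7} = \frac{322577861}{413}$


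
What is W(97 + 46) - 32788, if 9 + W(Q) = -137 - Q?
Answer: -33077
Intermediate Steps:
W(Q) = -146 - Q (W(Q) = -9 + (-137 - Q) = -146 - Q)
W(97 + 46) - 32788 = (-146 - (97 + 46)) - 32788 = (-146 - 1*143) - 32788 = (-146 - 143) - 32788 = -289 - 32788 = -33077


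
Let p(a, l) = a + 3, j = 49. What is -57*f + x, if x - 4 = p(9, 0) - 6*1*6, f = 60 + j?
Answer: -6233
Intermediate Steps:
p(a, l) = 3 + a
f = 109 (f = 60 + 49 = 109)
x = -20 (x = 4 + ((3 + 9) - 6*1*6) = 4 + (12 - 6*6) = 4 + (12 - 1*36) = 4 + (12 - 36) = 4 - 24 = -20)
-57*f + x = -57*109 - 20 = -6213 - 20 = -6233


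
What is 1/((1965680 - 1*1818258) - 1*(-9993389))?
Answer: 1/10140811 ≈ 9.8611e-8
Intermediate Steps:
1/((1965680 - 1*1818258) - 1*(-9993389)) = 1/((1965680 - 1818258) + 9993389) = 1/(147422 + 9993389) = 1/10140811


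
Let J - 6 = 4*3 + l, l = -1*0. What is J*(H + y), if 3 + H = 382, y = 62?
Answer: 7938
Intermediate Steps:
H = 379 (H = -3 + 382 = 379)
l = 0
J = 18 (J = 6 + (4*3 + 0) = 6 + (12 + 0) = 6 + 12 = 18)
J*(H + y) = 18*(379 + 62) = 18*441 = 7938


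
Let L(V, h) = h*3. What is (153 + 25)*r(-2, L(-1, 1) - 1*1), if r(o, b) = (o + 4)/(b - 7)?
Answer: -356/5 ≈ -71.200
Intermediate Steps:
L(V, h) = 3*h
r(o, b) = (4 + o)/(-7 + b)
(153 + 25)*r(-2, L(-1, 1) - 1*1) = (153 + 25)*((4 - 2)/(-7 + (3*1 - 1*1))) = 178*(2/(-7 + (3 - 1))) = 178*(2/(-7 + 2)) = 178*(2/(-5)) = 178*(-1/5*2) = 178*(-2/5) = -356/5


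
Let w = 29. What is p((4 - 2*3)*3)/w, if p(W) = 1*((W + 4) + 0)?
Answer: -2/29 ≈ -0.068966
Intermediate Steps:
p(W) = 4 + W (p(W) = 1*((4 + W) + 0) = 1*(4 + W) = 4 + W)
p((4 - 2*3)*3)/w = (4 + (4 - 2*3)*3)/29 = (4 + (4 - 6)*3)*(1/29) = (4 - 2*3)*(1/29) = (4 - 6)*(1/29) = -2*1/29 = -2/29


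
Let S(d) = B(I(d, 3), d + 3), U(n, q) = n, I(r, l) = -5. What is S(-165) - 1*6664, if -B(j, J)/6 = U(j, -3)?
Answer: -6634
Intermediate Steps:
B(j, J) = -6*j
S(d) = 30 (S(d) = -6*(-5) = 30)
S(-165) - 1*6664 = 30 - 1*6664 = 30 - 6664 = -6634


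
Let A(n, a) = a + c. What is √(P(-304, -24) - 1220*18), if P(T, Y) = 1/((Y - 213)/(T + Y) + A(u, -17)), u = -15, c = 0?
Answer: 4*I*√39123113522/5339 ≈ 148.19*I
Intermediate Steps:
A(n, a) = a (A(n, a) = a + 0 = a)
P(T, Y) = 1/(-17 + (-213 + Y)/(T + Y)) (P(T, Y) = 1/((Y - 213)/(T + Y) - 17) = 1/((-213 + Y)/(T + Y) - 17) = 1/(-17 + (-213 + Y)/(T + Y)))
√(P(-304, -24) - 1220*18) = √((-304 - 24)/(-213 - 17*(-304) - 16*(-24)) - 1220*18) = √(-328/(-213 + 5168 + 384) - 21960) = √(-328/5339 - 21960) = √(-117244768/5339) = 4*I*√39123113522/5339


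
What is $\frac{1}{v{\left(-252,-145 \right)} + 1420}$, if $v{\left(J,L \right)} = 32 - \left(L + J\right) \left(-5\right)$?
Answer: $- \frac{1}{533} \approx -0.0018762$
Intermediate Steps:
$v{\left(J,L \right)} = 32 + 5 J + 5 L$ ($v{\left(J,L \right)} = 32 - \left(J + L\right) \left(-5\right) = 32 - \left(- 5 J - 5 L\right) = 32 + \left(5 J + 5 L\right) = 32 + 5 J + 5 L$)
$\frac{1}{v{\left(-252,-145 \right)} + 1420} = \frac{1}{\left(32 + 5 \left(-252\right) + 5 \left(-145\right)\right) + 1420} = \frac{1}{\left(32 - 1260 - 725\right) + 1420} = \frac{1}{-1953 + 1420} = \frac{1}{-533} = - \frac{1}{533}$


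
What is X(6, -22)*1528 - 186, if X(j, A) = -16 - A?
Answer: 8982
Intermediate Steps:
X(6, -22)*1528 - 186 = (-16 - 1*(-22))*1528 - 186 = (-16 + 22)*1528 - 186 = 6*1528 - 186 = 9168 - 186 = 8982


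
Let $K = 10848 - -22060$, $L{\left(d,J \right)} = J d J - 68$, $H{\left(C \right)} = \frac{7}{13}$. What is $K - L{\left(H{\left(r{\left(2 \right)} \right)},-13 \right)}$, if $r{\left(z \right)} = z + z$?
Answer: $32885$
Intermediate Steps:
$r{\left(z \right)} = 2 z$
$H{\left(C \right)} = \frac{7}{13}$ ($H{\left(C \right)} = 7 \cdot \frac{1}{13} = \frac{7}{13}$)
$L{\left(d,J \right)} = -68 + d J^{2}$ ($L{\left(d,J \right)} = d J^{2} - 68 = -68 + d J^{2}$)
$K = 32908$ ($K = 10848 + 22060 = 32908$)
$K - L{\left(H{\left(r{\left(2 \right)} \right)},-13 \right)} = 32908 - \left(-68 + \frac{7 \left(-13\right)^{2}}{13}\right) = 32908 - \left(-68 + \frac{7}{13} \cdot 169\right) = 32908 - \left(-68 + 91\right) = 32908 - 23 = 32885$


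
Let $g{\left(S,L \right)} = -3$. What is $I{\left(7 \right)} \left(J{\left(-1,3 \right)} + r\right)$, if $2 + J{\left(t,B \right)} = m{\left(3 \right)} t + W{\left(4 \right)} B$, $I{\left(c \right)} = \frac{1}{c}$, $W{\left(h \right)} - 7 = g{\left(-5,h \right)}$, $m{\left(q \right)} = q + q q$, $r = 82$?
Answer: $\frac{80}{7} \approx 11.429$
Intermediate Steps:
$m{\left(q \right)} = q + q^{2}$
$W{\left(h \right)} = 4$ ($W{\left(h \right)} = 7 - 3 = 4$)
$J{\left(t,B \right)} = -2 + 4 B + 12 t$ ($J{\left(t,B \right)} = -2 + \left(3 \left(1 + 3\right) t + 4 B\right) = -2 + \left(3 \cdot 4 t + 4 B\right) = -2 + \left(12 t + 4 B\right) = -2 + \left(4 B + 12 t\right) = -2 + 4 B + 12 t$)
$I{\left(7 \right)} \left(J{\left(-1,3 \right)} + r\right) = \frac{\left(-2 + 4 \cdot 3 + 12 \left(-1\right)\right) + 82}{7} = \frac{\left(-2 + 12 - 12\right) + 82}{7} = \frac{-2 + 82}{7} = \frac{1}{7} \cdot 80 = \frac{80}{7}$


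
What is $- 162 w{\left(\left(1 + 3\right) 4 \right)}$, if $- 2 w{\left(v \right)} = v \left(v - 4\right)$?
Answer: $15552$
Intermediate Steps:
$w{\left(v \right)} = - \frac{v \left(-4 + v\right)}{2}$ ($w{\left(v \right)} = - \frac{v \left(v - 4\right)}{2} = - \frac{v \left(-4 + v\right)}{2}$)
$- 162 w{\left(\left(1 + 3\right) 4 \right)} = - 162 \frac{\left(1 + 3\right) 4 \left(4 - \left(1 + 3\right) 4\right)}{2} = - 162 \frac{4 \cdot 4 \left(4 - 4 \cdot 4\right)}{2} = - 162 \cdot \frac{1}{2} \cdot 16 \left(4 - 16\right) = - 162 \cdot \frac{1}{2} \cdot 16 \left(-12\right) = \left(-162\right) \left(-96\right) = 15552$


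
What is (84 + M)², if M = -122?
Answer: 1444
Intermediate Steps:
(84 + M)² = (84 - 122)² = (-38)² = 1444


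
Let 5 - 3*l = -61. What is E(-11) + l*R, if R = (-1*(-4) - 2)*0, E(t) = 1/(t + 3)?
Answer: -⅛ ≈ -0.12500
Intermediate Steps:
l = 22 (l = 5/3 - ⅓*(-61) = 5/3 + 61/3 = 22)
E(t) = 1/(3 + t)
R = 0 (R = (4 - 2)*0 = 2*0 = 0)
E(-11) + l*R = 1/(3 - 11) + 22*0 = 1/(-8) + 0 = -⅛ + 0 = -⅛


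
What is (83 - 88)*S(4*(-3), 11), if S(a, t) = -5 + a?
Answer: 85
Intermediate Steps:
(83 - 88)*S(4*(-3), 11) = (83 - 88)*(-5 + 4*(-3)) = -5*(-5 - 12) = -5*(-17) = 85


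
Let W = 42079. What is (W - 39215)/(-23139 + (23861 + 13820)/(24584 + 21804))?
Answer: -132855232/1073334251 ≈ -0.12378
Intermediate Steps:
(W - 39215)/(-23139 + (23861 + 13820)/(24584 + 21804)) = (42079 - 39215)/(-23139 + (23861 + 13820)/(24584 + 21804)) = 2864/(-23139 + 37681/46388) = 2864/(-1073334251/46388) = 2864*(-46388/1073334251) = -132855232/1073334251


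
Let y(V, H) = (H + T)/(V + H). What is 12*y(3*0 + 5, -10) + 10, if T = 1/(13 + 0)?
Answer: 2198/65 ≈ 33.815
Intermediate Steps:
T = 1/13 ≈ 0.076923
y(V, H) = (1/13 + H)/(H + V) (y(V, H) = (H + 1/13)/(V + H) = (1/13 + H)/(H + V))
12*y(3*0 + 5, -10) + 10 = 12*((1/13 - 10)/(-10 + (3*0 + 5))) + 10 = 12*(-129/13/(-10 + (0 + 5))) + 10 = 12*(-129/13/(-10 + 5)) + 10 = 12*(-129/13/(-5)) + 10 = 12*(-⅕*(-129/13)) + 10 = 12*(129/65) + 10 = 1548/65 + 10 = 2198/65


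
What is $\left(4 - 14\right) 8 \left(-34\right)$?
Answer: $2720$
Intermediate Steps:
$\left(4 - 14\right) 8 \left(-34\right) = \left(-10\right) 8 \left(-34\right) = \left(-80\right) \left(-34\right) = 2720$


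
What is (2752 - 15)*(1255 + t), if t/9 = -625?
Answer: -11960690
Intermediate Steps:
t = -5625 (t = 9*(-625) = -5625)
(2752 - 15)*(1255 + t) = (2752 - 15)*(1255 - 5625) = 2737*(-4370) = -11960690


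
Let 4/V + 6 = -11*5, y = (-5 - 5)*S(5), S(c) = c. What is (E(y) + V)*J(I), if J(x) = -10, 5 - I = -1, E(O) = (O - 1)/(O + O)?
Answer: -2711/610 ≈ -4.4443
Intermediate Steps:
y = -50 (y = (-5 - 5)*5 = -10*5 = -50)
E(O) = (-1 + O)/(2*O) (E(O) = (-1 + O)/((2*O)) = (-1 + O)*(1/(2*O)) = (-1 + O)/(2*O))
I = 6 (I = 5 - 1*(-1) = 5 + 1 = 6)
V = -4/61 (V = 4/(-6 - 11*5) = 4/(-6 - 55) = 4/(-61) = 4*(-1/61) = -4/61 ≈ -0.065574)
(E(y) + V)*J(I) = ((½)*(-1 - 50)/(-50) - 4/61)*(-10) = ((½)*(-1/50)*(-51) - 4/61)*(-10) = (51/100 - 4/61)*(-10) = (2711/6100)*(-10) = -2711/610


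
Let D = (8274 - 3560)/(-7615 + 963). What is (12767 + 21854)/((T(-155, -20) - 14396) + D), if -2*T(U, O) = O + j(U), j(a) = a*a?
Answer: -57574723/43901884 ≈ -1.3114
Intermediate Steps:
j(a) = a²
D = -2357/3326 (D = 4714/(-6652) = 4714*(-1/6652) = -2357/3326 ≈ -0.70866)
T(U, O) = -O/2 - U²/2 (T(U, O) = -(O + U²)/2 = -O/2 - U²/2)
(12767 + 21854)/((T(-155, -20) - 14396) + D) = (12767 + 21854)/(((-½*(-20) - ½*(-155)²) - 14396) - 2357/3326) = 34621/(((10 - ½*24025) - 14396) - 2357/3326) = 34621/(((10 - 24025/2) - 14396) - 2357/3326) = 34621/((-24005/2 - 14396) - 2357/3326) = 34621/(-52797/2 - 2357/3326) = 34621/(-43901884/1663) = 34621*(-1663/43901884) = -57574723/43901884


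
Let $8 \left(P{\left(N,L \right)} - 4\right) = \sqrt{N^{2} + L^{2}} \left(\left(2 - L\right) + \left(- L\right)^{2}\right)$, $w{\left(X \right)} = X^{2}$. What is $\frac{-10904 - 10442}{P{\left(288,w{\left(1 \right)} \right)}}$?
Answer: $\frac{1366144}{82689} - \frac{85384 \sqrt{82945}}{82689} \approx -280.87$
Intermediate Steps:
$P{\left(N,L \right)} = 4 + \frac{\sqrt{L^{2} + N^{2}} \left(2 + L^{2} - L\right)}{8}$ ($P{\left(N,L \right)} = 4 + \frac{\sqrt{N^{2} + L^{2}} \left(\left(2 - L\right) + \left(- L\right)^{2}\right)}{8} = 4 + \frac{\sqrt{L^{2} + N^{2}} \left(\left(2 - L\right) + L^{2}\right)}{8} = 4 + \frac{\sqrt{L^{2} + N^{2}} \left(2 + L^{2} - L\right)}{8}$)
$\frac{-10904 - 10442}{P{\left(288,w{\left(1 \right)} \right)}} = \frac{-10904 - 10442}{4 + \frac{\sqrt{\left(1^{2}\right)^{2} + 288^{2}}}{4} - \frac{1^{2} \sqrt{\left(1^{2}\right)^{2} + 288^{2}}}{8} + \frac{\left(1^{2}\right)^{2} \sqrt{\left(1^{2}\right)^{2} + 288^{2}}}{8}} = - \frac{21346}{4 + \frac{\sqrt{1^{2} + 82944}}{4} - \frac{\sqrt{1^{2} + 82944}}{8} + \frac{1^{2} \sqrt{1^{2} + 82944}}{8}} = - \frac{21346}{4 + \frac{\sqrt{1 + 82944}}{4} - \frac{\sqrt{1 + 82944}}{8} + \frac{1}{8} \cdot 1 \sqrt{1 + 82944}} = - \frac{21346}{4 + \frac{\sqrt{82945}}{4} - \frac{\sqrt{82945}}{8} + \frac{1}{8} \cdot 1 \sqrt{82945}} = - \frac{21346}{4 + \frac{\sqrt{82945}}{4} - \frac{\sqrt{82945}}{8} + \frac{\sqrt{82945}}{8}} = - \frac{21346}{4 + \frac{\sqrt{82945}}{4}}$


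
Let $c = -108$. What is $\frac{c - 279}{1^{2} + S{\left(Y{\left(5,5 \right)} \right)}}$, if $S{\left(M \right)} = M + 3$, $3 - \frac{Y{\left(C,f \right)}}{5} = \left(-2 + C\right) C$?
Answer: $\frac{387}{56} \approx 6.9107$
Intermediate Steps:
$Y{\left(C,f \right)} = 15 - 5 C \left(-2 + C\right)$ ($Y{\left(C,f \right)} = 15 - 5 \left(-2 + C\right) C = 15 - 5 C \left(-2 + C\right)$)
$S{\left(M \right)} = 3 + M$
$\frac{c - 279}{1^{2} + S{\left(Y{\left(5,5 \right)} \right)}} = \frac{-108 - 279}{1^{2} + \left(3 + \left(15 - 5 \cdot 5^{2} + 10 \cdot 5\right)\right)} = - \frac{387}{1 + \left(3 + \left(15 - 125 + 50\right)\right)} = - \frac{387}{1 + \left(3 - 60\right)} = - \frac{387}{1 - 57} = - \frac{387}{-56} = \left(-387\right) \left(- \frac{1}{56}\right) = \frac{387}{56}$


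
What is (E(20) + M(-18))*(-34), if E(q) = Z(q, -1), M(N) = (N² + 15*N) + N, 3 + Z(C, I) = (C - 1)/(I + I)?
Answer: -799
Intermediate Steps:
Z(C, I) = -3 + (-1 + C)/(2*I) (Z(C, I) = -3 + (C - 1)/(I + I) = -3 + (-1 + C)/((2*I)) = -3 + (-1 + C)*(1/(2*I)) = -3 + (-1 + C)/(2*I))
M(N) = N² + 16*N
E(q) = -5/2 - q/2 (E(q) = (½)*(-1 + q - 6*(-1))/(-1) = (½)*(-1)*(-1 + q + 6) = (½)*(-1)*(5 + q) = -5/2 - q/2)
(E(20) + M(-18))*(-34) = ((-5/2 - ½*20) - 18*(16 - 18))*(-34) = ((-5/2 - 10) - 18*(-2))*(-34) = (-25/2 + 36)*(-34) = (47/2)*(-34) = -799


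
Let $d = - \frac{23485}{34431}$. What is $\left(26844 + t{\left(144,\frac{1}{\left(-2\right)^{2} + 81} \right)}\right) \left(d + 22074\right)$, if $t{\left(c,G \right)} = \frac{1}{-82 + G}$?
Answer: $\frac{142178769728488159}{239949639} \approx 5.9254 \cdot 10^{8}$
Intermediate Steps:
$d = - \frac{23485}{34431}$ ($d = \left(-23485\right) \frac{1}{34431} = - \frac{23485}{34431} \approx -0.68209$)
$\left(26844 + t{\left(144,\frac{1}{\left(-2\right)^{2} + 81} \right)}\right) \left(d + 22074\right) = \left(26844 + \frac{1}{-82 + \frac{1}{\left(-2\right)^{2} + 81}}\right) \left(- \frac{23485}{34431} + 22074\right) = \left(26844 + \frac{1}{-82 + \frac{1}{4 + 81}}\right) \frac{760006409}{34431} = \left(26844 + \frac{1}{-82 + \frac{1}{85}}\right) \frac{760006409}{34431} = \left(26844 + \frac{1}{- \frac{6969}{85}}\right) \frac{760006409}{34431} = \left(26844 - \frac{85}{6969}\right) \frac{760006409}{34431} = \frac{187075751}{6969} \cdot \frac{760006409}{34431} = \frac{142178769728488159}{239949639}$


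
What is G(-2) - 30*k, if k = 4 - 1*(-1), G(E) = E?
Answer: -152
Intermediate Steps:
k = 5 (k = 4 + 1 = 5)
G(-2) - 30*k = -2 - 30*5 = -2 - 150 = -152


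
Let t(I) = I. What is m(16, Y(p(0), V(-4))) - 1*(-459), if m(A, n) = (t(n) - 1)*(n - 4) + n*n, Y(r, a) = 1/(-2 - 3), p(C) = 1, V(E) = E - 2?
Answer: 11602/25 ≈ 464.08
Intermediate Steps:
V(E) = -2 + E
Y(r, a) = -1/5 (Y(r, a) = 1/(-5) = -1/5)
m(A, n) = n**2 + (-1 + n)*(-4 + n) (m(A, n) = (n - 1)*(n - 4) + n*n = (-1 + n)*(-4 + n) + n**2 = n**2 + (-1 + n)*(-4 + n))
m(16, Y(p(0), V(-4))) - 1*(-459) = (4 - 5*(-1/5) + 2*(-1/5)**2) - 1*(-459) = (4 + 1 + 2*(1/25)) + 459 = (4 + 1 + 2/25) + 459 = 127/25 + 459 = 11602/25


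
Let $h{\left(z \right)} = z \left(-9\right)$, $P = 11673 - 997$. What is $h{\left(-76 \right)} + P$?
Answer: $11360$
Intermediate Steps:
$P = 10676$
$h{\left(z \right)} = - 9 z$
$h{\left(-76 \right)} + P = \left(-9\right) \left(-76\right) + 10676 = 684 + 10676 = 11360$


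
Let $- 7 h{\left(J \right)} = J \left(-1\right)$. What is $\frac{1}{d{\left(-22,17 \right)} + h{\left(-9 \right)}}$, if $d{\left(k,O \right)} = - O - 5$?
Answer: $- \frac{7}{163} \approx -0.042945$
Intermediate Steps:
$h{\left(J \right)} = \frac{J}{7}$ ($h{\left(J \right)} = - \frac{J \left(-1\right)}{7} = - \frac{\left(-1\right) J}{7} = \frac{J}{7}$)
$d{\left(k,O \right)} = -5 - O$
$\frac{1}{d{\left(-22,17 \right)} + h{\left(-9 \right)}} = \frac{1}{\left(-5 - 17\right) + \frac{1}{7} \left(-9\right)} = \frac{1}{\left(-5 - 17\right) - \frac{9}{7}} = \frac{1}{-22 - \frac{9}{7}} = \frac{1}{- \frac{163}{7}} = - \frac{7}{163}$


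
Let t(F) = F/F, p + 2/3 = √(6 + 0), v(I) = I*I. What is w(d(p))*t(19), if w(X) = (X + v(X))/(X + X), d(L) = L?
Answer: ⅙ + √6/2 ≈ 1.3914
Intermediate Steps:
v(I) = I²
p = -⅔ + √6 (p = -⅔ + √(6 + 0) = -⅔ + √6 ≈ 1.7828)
t(F) = 1
w(X) = (X + X²)/(2*X) (w(X) = (X + X²)/(X + X) = (X + X²)/((2*X)) = (X + X²)*(1/(2*X)) = (X + X²)/(2*X))
w(d(p))*t(19) = (½ + (-⅔ + √6)/2)*1 = (½ + (-⅓ + √6/2))*1 = (⅙ + √6/2)*1 = ⅙ + √6/2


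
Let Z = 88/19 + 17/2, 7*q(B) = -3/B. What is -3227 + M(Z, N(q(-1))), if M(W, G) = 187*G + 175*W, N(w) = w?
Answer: -225789/266 ≈ -848.83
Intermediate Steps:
q(B) = -3/(7*B) (q(B) = (-3/B)/7 = -3/(7*B))
Z = 499/38 (Z = 88*(1/19) + 17*(1/2) = 88/19 + 17/2 = 499/38 ≈ 13.132)
M(W, G) = 175*W + 187*G
-3227 + M(Z, N(q(-1))) = -3227 + (175*(499/38) + 187*(-3/7/(-1))) = -3227 + (87325/38 + 187*(-3/7*(-1))) = -3227 + (87325/38 + 187*(3/7)) = -3227 + (87325/38 + 561/7) = -3227 + 632593/266 = -225789/266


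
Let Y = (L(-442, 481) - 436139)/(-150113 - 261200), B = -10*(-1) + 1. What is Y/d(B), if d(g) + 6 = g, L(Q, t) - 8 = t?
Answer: 87130/411313 ≈ 0.21183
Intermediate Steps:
B = 11 (B = 10 + 1 = 11)
L(Q, t) = 8 + t
d(g) = -6 + g
Y = 435650/411313 (Y = ((8 + 481) - 436139)/(-150113 - 261200) = (489 - 436139)/(-411313) = -435650*(-1/411313) = 435650/411313 ≈ 1.0592)
Y/d(B) = 435650/(411313*(-6 + 11)) = (435650/411313)/5 = (435650/411313)*(⅕) = 87130/411313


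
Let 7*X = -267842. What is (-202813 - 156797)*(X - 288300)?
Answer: 822047602620/7 ≈ 1.1744e+11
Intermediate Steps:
X = -267842/7 (X = (⅐)*(-267842) = -267842/7 ≈ -38263.)
(-202813 - 156797)*(X - 288300) = (-202813 - 156797)*(-267842/7 - 288300) = -359610*(-2285942/7) = 822047602620/7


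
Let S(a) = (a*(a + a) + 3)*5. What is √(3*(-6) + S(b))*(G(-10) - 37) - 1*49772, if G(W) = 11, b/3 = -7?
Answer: -49772 - 26*√4407 ≈ -51498.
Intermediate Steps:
b = -21 (b = 3*(-7) = -21)
S(a) = 15 + 10*a² (S(a) = (a*(2*a) + 3)*5 = (2*a² + 3)*5 = (3 + 2*a²)*5 = 15 + 10*a²)
√(3*(-6) + S(b))*(G(-10) - 37) - 1*49772 = √(3*(-6) + (15 + 10*(-21)²))*(11 - 37) - 1*49772 = √(-18 + (15 + 10*441))*(-26) - 49772 = √(-18 + (15 + 4410))*(-26) - 49772 = √(-18 + 4425)*(-26) - 49772 = √4407*(-26) - 49772 = -26*√4407 - 49772 = -49772 - 26*√4407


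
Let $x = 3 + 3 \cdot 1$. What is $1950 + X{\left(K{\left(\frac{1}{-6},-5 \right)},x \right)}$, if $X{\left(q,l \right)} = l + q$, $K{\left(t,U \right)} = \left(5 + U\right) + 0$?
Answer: $1956$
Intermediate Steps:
$K{\left(t,U \right)} = 5 + U$
$x = 6$ ($x = 3 + 3 = 6$)
$1950 + X{\left(K{\left(\frac{1}{-6},-5 \right)},x \right)} = 1950 + \left(6 + \left(5 - 5\right)\right) = 1950 + \left(6 + 0\right) = 1950 + 6 = 1956$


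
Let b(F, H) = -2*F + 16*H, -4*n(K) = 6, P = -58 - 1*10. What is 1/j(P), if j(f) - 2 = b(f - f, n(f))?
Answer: -1/22 ≈ -0.045455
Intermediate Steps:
P = -68 (P = -58 - 10 = -68)
n(K) = -3/2 (n(K) = -¼*6 = -3/2)
j(f) = -22 (j(f) = 2 + (-2*(f - f) + 16*(-3/2)) = 2 + (-2*0 - 24) = 2 + (0 - 24) = 2 - 24 = -22)
1/j(P) = 1/(-22) = -1/22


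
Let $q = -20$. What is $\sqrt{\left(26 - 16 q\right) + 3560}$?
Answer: $3 \sqrt{434} \approx 62.498$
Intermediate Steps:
$\sqrt{\left(26 - 16 q\right) + 3560} = \sqrt{\left(26 - -320\right) + 3560} = \sqrt{\left(26 + 320\right) + 3560} = \sqrt{346 + 3560} = \sqrt{3906} = 3 \sqrt{434}$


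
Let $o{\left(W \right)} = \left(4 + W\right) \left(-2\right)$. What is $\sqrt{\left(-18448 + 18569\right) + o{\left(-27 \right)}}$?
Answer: $\sqrt{167} \approx 12.923$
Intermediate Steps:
$o{\left(W \right)} = -8 - 2 W$
$\sqrt{\left(-18448 + 18569\right) + o{\left(-27 \right)}} = \sqrt{\left(-18448 + 18569\right) - -46} = \sqrt{121 + \left(-8 + 54\right)} = \sqrt{121 + 46} = \sqrt{167}$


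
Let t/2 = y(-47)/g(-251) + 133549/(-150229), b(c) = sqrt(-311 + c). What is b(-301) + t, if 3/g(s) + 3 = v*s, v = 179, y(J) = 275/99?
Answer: -337511683046/4056183 + 6*I*sqrt(17) ≈ -83209.0 + 24.739*I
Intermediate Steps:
y(J) = 25/9 (y(J) = 275*(1/99) = 25/9)
g(s) = 3/(-3 + 179*s)
t = -337511683046/4056183 (t = 2*(25/(9*((3/(-3 + 179*(-251))))) + 133549/(-150229)) = 2*(25/(9*((3/(-3 - 44929)))) + 133549*(-1/150229)) = 2*(25/(9*((3/(-44932)))) - 133549/150229) = 2*(25/(9*((3*(-1/44932)))) - 133549/150229) = 2*(25/(9*(-3/44932)) - 133549/150229) = 2*((25/9)*(-44932/3) - 133549/150229) = 2*(-1123300/27 - 133549/150229) = 2*(-168755841523/4056183) = -337511683046/4056183 ≈ -83209.)
b(-301) + t = sqrt(-311 - 301) - 337511683046/4056183 = sqrt(-612) - 337511683046/4056183 = 6*I*sqrt(17) - 337511683046/4056183 = -337511683046/4056183 + 6*I*sqrt(17)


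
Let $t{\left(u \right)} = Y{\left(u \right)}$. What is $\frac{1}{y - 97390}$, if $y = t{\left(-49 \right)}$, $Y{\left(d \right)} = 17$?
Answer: $- \frac{1}{97373} \approx -1.027 \cdot 10^{-5}$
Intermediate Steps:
$t{\left(u \right)} = 17$
$y = 17$
$\frac{1}{y - 97390} = \frac{1}{17 - 97390} = \frac{1}{-97373} = - \frac{1}{97373}$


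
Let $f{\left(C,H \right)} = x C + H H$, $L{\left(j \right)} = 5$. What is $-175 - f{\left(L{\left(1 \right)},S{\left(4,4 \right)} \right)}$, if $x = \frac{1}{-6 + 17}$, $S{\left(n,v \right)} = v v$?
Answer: $- \frac{4746}{11} \approx -431.45$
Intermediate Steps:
$S{\left(n,v \right)} = v^{2}$
$x = \frac{1}{11} \approx 0.090909$
$f{\left(C,H \right)} = H^{2} + \frac{C}{11}$ ($f{\left(C,H \right)} = \frac{C}{11} + H H = \frac{C}{11} + H^{2} = H^{2} + \frac{C}{11}$)
$-175 - f{\left(L{\left(1 \right)},S{\left(4,4 \right)} \right)} = -175 - \left(\left(4^{2}\right)^{2} + \frac{1}{11} \cdot 5\right) = -175 - \left(16^{2} + \frac{5}{11}\right) = -175 - \left(256 + \frac{5}{11}\right) = -175 - \frac{2821}{11} = - \frac{4746}{11}$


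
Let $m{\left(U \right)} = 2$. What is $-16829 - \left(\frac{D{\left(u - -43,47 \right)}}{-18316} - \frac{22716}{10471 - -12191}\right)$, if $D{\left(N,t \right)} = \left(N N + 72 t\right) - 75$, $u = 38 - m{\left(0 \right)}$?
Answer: $- \frac{194019488217}{11529922} \approx -16827.0$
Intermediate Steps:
$u = 36$ ($u = 38 - 2 = 36$)
$D{\left(N,t \right)} = -75 + N^{2} + 72 t$ ($D{\left(N,t \right)} = \left(N^{2} + 72 t\right) - 75 = -75 + N^{2} + 72 t$)
$-16829 - \left(\frac{D{\left(u - -43,47 \right)}}{-18316} - \frac{22716}{10471 - -12191}\right) = -16829 - \left(\frac{-75 + \left(36 - -43\right)^{2} + 72 \cdot 47}{-18316} - \frac{22716}{10471 - -12191}\right) = -16829 - \left(\left(-75 + \left(36 + 43\right)^{2} + 3384\right) \left(- \frac{1}{18316}\right) - \frac{22716}{10471 + 12191}\right) = -16829 - \left(\left(-75 + 79^{2} + 3384\right) \left(- \frac{1}{18316}\right) - \frac{22716}{22662}\right) = -16829 - \left(\left(-75 + 6241 + 3384\right) \left(- \frac{1}{18316}\right) - \frac{1262}{1259}\right) = -16829 - \left(9550 \left(- \frac{1}{18316}\right) - \frac{1262}{1259}\right) = -16829 - \left(- \frac{4775}{9158} - \frac{1262}{1259}\right) = -16829 - - \frac{17569121}{11529922} = -16829 + \frac{17569121}{11529922} = - \frac{194019488217}{11529922}$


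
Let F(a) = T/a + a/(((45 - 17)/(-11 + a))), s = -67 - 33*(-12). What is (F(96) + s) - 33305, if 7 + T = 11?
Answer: -5491001/168 ≈ -32685.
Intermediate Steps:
T = 4 (T = -7 + 11 = 4)
s = 329 (s = -67 + 396 = 329)
F(a) = 4/a + a*(-11/28 + a/28) (F(a) = 4/a + a/(((45 - 17)/(-11 + a))) = 4/a + a/((28/(-11 + a))) = 4/a + a*(-11/28 + a/28))
(F(96) + s) - 33305 = ((1/28)*(112 + 96**2*(-11 + 96))/96 + 329) - 33305 = ((1/28)*(1/96)*(112 + 9216*85) + 329) - 33305 = ((1/28)*(1/96)*(112 + 783360) + 329) - 33305 = ((1/28)*(1/96)*783472 + 329) - 33305 = (48967/168 + 329) - 33305 = 104239/168 - 33305 = -5491001/168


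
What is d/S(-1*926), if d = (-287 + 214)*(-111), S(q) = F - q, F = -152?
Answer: 2701/258 ≈ 10.469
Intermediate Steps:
S(q) = -152 - q
d = 8103 (d = -73*(-111) = 8103)
d/S(-1*926) = 8103/(-152 - (-1)*926) = 8103/(-152 - 1*(-926)) = 8103/(-152 + 926) = 8103/774 = 8103*(1/774) = 2701/258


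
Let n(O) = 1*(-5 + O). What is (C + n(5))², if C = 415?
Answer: 172225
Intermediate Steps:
n(O) = -5 + O
(C + n(5))² = (415 + (-5 + 5))² = (415 + 0)² = 415² = 172225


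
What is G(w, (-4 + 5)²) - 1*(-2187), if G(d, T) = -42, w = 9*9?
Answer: 2145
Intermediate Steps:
w = 81
G(w, (-4 + 5)²) - 1*(-2187) = -42 - 1*(-2187) = -42 + 2187 = 2145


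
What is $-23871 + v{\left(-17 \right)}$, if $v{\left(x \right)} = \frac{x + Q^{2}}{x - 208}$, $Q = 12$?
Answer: $- \frac{5371102}{225} \approx -23872.0$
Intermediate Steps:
$v{\left(x \right)} = \frac{144 + x}{-208 + x}$ ($v{\left(x \right)} = \frac{x + 12^{2}}{x - 208} = \frac{x + 144}{-208 + x} = \frac{144 + x}{-208 + x}$)
$-23871 + v{\left(-17 \right)} = -23871 + \frac{144 - 17}{-208 - 17} = -23871 + \frac{1}{-225} \cdot 127 = -23871 - \frac{127}{225} = - \frac{5371102}{225}$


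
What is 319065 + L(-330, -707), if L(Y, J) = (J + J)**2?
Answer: 2318461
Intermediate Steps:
L(Y, J) = 4*J**2 (L(Y, J) = (2*J)**2 = 4*J**2)
319065 + L(-330, -707) = 319065 + 4*(-707)**2 = 319065 + 4*499849 = 319065 + 1999396 = 2318461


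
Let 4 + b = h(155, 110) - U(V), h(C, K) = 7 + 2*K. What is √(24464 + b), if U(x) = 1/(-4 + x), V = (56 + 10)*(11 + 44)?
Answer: √6624114514/518 ≈ 157.12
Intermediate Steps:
V = 3630 (V = 66*55 = 3630)
b = 808597/3626 (b = -4 + ((7 + 2*110) - 1/(-4 + 3630)) = -4 + ((7 + 220) - 1/3626) = -4 + (227 - 1*1/3626) = -4 + (227 - 1/3626) = -4 + 823101/3626 = 808597/3626 ≈ 223.00)
√(24464 + b) = √(24464 + 808597/3626) = √(89515061/3626) = √6624114514/518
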